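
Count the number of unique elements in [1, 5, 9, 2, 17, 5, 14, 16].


List all unique values:
Distinct values: [1, 2, 5, 9, 14, 16, 17]
Count = 7
Final answer: 7


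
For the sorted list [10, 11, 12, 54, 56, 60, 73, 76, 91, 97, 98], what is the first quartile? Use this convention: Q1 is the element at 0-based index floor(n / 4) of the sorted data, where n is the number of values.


The list has n = 11 elements.
Q1 index = floor(11 / 4) = floor(2.75) = 2
Counting from index 0 in the sorted data, the element at index 2 is 12.
Final answer: 12


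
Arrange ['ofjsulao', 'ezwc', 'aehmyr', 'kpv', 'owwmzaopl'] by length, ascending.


Compute lengths:
  'ofjsulao' has length 8
  'ezwc' has length 4
  'aehmyr' has length 6
  'kpv' has length 3
  'owwmzaopl' has length 9
Lengths in increasing order: 3 < 4 < 6 < 8 < 9
Listing the words in that order gives the answer.
Final answer: ['kpv', 'ezwc', 'aehmyr', 'ofjsulao', 'owwmzaopl']


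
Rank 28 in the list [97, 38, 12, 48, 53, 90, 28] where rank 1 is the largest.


Sort descending: [97, 90, 53, 48, 38, 28, 12]
Find 28 in the sorted list.
28 is at position 6.
Final answer: 6


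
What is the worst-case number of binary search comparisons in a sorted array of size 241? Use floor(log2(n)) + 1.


Binary search halves the search space each step.
Maximum comparisons = floor(log2(241)) + 1
log2(241) = 7.9129
floor(log2(241)) = 7, so 7 + 1 = 8
Final answer: 8


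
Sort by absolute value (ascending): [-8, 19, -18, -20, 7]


Compute absolute values:
  |-8| = 8
  |19| = 19
  |-18| = 18
  |-20| = 20
  |7| = 7
Absolute values in increasing order: 7 < 8 < 18 < 19 < 20
Listing the original numbers in that order gives the answer.
Final answer: [7, -8, -18, 19, -20]


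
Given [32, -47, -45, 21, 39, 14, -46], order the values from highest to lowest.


Original list: [32, -47, -45, 21, 39, 14, -46]
Repeatedly take the largest remaining element:
  Remaining [32, -47, -45, 21, 39, 14, -46] -> largest is 39
  Remaining [32, -47, -45, 21, 14, -46] -> largest is 32
  Remaining [-47, -45, 21, 14, -46] -> largest is 21
  Remaining [-47, -45, 14, -46] -> largest is 14
  Remaining [-47, -45, -46] -> largest is -45
  Remaining [-47, -46] -> largest is -46
  Remaining [-47] -> largest is -47
Collecting the picks in order gives the descending list.
Final answer: [39, 32, 21, 14, -45, -46, -47]


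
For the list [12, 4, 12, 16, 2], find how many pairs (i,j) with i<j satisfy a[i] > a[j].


For each element, count the later elements that are smaller than it:
  12 (index 0): smaller elements after it = [4, 2] -> 2
  4 (index 1): smaller elements after it = [2] -> 1
  12 (index 2): smaller elements after it = [2] -> 1
  16 (index 3): smaller elements after it = [2] -> 1
Total inversions = 2 + 1 + 1 + 1 = 5
Final answer: 5


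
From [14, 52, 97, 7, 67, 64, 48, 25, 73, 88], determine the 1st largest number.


Sort descending: [97, 88, 73, 67, 64, 52, 48, 25, 14, 7]
The 1st element (1-indexed) is at index 0.
Value = 97
Final answer: 97


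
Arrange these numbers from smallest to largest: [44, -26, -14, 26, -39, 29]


Original list: [44, -26, -14, 26, -39, 29]
Repeatedly take the smallest remaining element:
  Remaining [44, -26, -14, 26, -39, 29] -> smallest is -39
  Remaining [44, -26, -14, 26, 29] -> smallest is -26
  Remaining [44, -14, 26, 29] -> smallest is -14
  Remaining [44, 26, 29] -> smallest is 26
  Remaining [44, 29] -> smallest is 29
  Remaining [44] -> smallest is 44
Collecting the picks in order gives the sorted list.
Final answer: [-39, -26, -14, 26, 29, 44]


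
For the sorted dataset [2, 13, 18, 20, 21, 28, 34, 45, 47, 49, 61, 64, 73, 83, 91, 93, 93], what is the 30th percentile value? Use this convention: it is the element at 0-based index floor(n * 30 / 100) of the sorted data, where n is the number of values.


The dataset has n = 17 elements.
Index = floor(17 * 30 / 100) = floor(510 / 100) = floor(5.1) = 5
Counting from index 0 in the sorted data, the element at index 5 is 28.
Final answer: 28


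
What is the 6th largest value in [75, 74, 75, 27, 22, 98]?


Sort descending: [98, 75, 75, 74, 27, 22]
The 6th element (1-indexed) is at index 5.
Value = 22
Final answer: 22


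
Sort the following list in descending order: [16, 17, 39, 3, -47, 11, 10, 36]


Original list: [16, 17, 39, 3, -47, 11, 10, 36]
Repeatedly take the largest remaining element:
  Remaining [16, 17, 39, 3, -47, 11, 10, 36] -> largest is 39
  Remaining [16, 17, 3, -47, 11, 10, 36] -> largest is 36
  Remaining [16, 17, 3, -47, 11, 10] -> largest is 17
  Remaining [16, 3, -47, 11, 10] -> largest is 16
  Remaining [3, -47, 11, 10] -> largest is 11
  Remaining [3, -47, 10] -> largest is 10
  Remaining [3, -47] -> largest is 3
  Remaining [-47] -> largest is -47
Collecting the picks in order gives the descending list.
Final answer: [39, 36, 17, 16, 11, 10, 3, -47]


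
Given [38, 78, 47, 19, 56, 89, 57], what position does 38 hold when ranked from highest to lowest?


Sort descending: [89, 78, 57, 56, 47, 38, 19]
Find 38 in the sorted list.
38 is at position 6.
Final answer: 6


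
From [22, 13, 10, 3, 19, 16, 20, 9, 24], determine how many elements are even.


Check each element:
  22 is even
  13 is odd
  10 is even
  3 is odd
  19 is odd
  16 is even
  20 is even
  9 is odd
  24 is even
Evens: [22, 10, 16, 20, 24]
Count of evens = 5
Final answer: 5


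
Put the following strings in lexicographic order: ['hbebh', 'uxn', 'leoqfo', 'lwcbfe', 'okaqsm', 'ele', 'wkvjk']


Compare strings character by character (the first differing letter decides):
  'ele' < 'hbebh' since 'e' < 'h' at position 1
  'hbebh' < 'leoqfo' since 'h' < 'l' at position 1
  'leoqfo' < 'lwcbfe' since 'e' < 'w' at position 2
  'lwcbfe' < 'okaqsm' since 'l' < 'o' at position 1
  'okaqsm' < 'uxn' since 'o' < 'u' at position 1
  'uxn' < 'wkvjk' since 'u' < 'w' at position 1
Chaining these comparisons gives the alphabetical order.
Final answer: ['ele', 'hbebh', 'leoqfo', 'lwcbfe', 'okaqsm', 'uxn', 'wkvjk']


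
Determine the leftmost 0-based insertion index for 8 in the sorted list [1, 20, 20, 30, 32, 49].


List is sorted: [1, 20, 20, 30, 32, 49]
We need the leftmost position where 8 can be inserted, i.e. the first index whose element is >= 8 (or the end of the list if none is).
Binary search with low=0, high=6 (0-based indices):
  low=0, high=6, mid=3: a[3]=30 >= 8, so high = 3
  low=0, high=3, mid=1: a[1]=20 >= 8, so high = 1
  low=0, high=1, mid=0: a[0]=1 < 8, so low = 1
Now low = high = 1, so the insertion index is 1.
Final answer: 1


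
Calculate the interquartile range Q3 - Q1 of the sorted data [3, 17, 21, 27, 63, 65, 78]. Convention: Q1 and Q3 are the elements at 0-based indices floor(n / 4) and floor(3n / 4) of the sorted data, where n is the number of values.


The data has n = 7 elements.
Q1 index = floor(7 / 4) = floor(1.75) = 1; Q3 index = floor(3 * 7 / 4) = floor(5.25) = 5
Q1 = element at index 1 = 17
Q3 = element at index 5 = 65
IQR = 65 - 17 = 48
Final answer: 48


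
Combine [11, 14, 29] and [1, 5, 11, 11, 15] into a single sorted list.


List A: [11, 14, 29]
List B: [1, 5, 11, 11, 15]
Repeatedly compare the front elements and take the smaller:
  11 vs 1 -> take 1
  11 vs 5 -> take 5
  11 vs 11 -> take 11
  14 vs 11 -> take 11
  14 vs 11 -> take 11
  14 vs 15 -> take 14
  29 vs 15 -> take 15
  B is exhausted; append the rest of A: [29]
Final answer: [1, 5, 11, 11, 11, 14, 15, 29]


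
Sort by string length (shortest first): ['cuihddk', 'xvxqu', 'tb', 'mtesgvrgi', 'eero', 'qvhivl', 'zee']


Compute lengths:
  'cuihddk' has length 7
  'xvxqu' has length 5
  'tb' has length 2
  'mtesgvrgi' has length 9
  'eero' has length 4
  'qvhivl' has length 6
  'zee' has length 3
Lengths in increasing order: 2 < 3 < 4 < 5 < 6 < 7 < 9
Listing the words in that order gives the answer.
Final answer: ['tb', 'zee', 'eero', 'xvxqu', 'qvhivl', 'cuihddk', 'mtesgvrgi']


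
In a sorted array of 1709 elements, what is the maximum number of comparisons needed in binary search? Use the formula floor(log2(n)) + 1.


Binary search halves the search space each step.
Maximum comparisons = floor(log2(1709)) + 1
log2(1709) = 10.7389
floor(log2(1709)) = 10, so 10 + 1 = 11
Final answer: 11


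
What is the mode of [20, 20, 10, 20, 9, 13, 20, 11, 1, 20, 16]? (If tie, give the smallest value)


Count the frequency of each value:
  1 appears 1 time(s)
  9 appears 1 time(s)
  10 appears 1 time(s)
  11 appears 1 time(s)
  13 appears 1 time(s)
  16 appears 1 time(s)
  20 appears 5 time(s)
Maximum frequency is 5.
Only 20 reaches that frequency, so it is the mode.
Final answer: 20


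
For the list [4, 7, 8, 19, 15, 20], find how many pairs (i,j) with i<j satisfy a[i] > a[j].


For each element, count the later elements that are smaller than it:
  4 (index 0): smaller elements after it = [] -> 0
  7 (index 1): smaller elements after it = [] -> 0
  8 (index 2): smaller elements after it = [] -> 0
  19 (index 3): smaller elements after it = [15] -> 1
  15 (index 4): smaller elements after it = [] -> 0
Total inversions = 0 + 0 + 0 + 1 + 0 = 1
Final answer: 1


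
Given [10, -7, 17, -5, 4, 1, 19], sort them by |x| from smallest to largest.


Compute absolute values:
  |10| = 10
  |-7| = 7
  |17| = 17
  |-5| = 5
  |4| = 4
  |1| = 1
  |19| = 19
Absolute values in increasing order: 1 < 4 < 5 < 7 < 10 < 17 < 19
Listing the original numbers in that order gives the answer.
Final answer: [1, 4, -5, -7, 10, 17, 19]


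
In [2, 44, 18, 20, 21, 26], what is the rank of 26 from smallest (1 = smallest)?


Sort ascending: [2, 18, 20, 21, 26, 44]
Find 26 in the sorted list.
26 is at position 5 (1-indexed).
Final answer: 5


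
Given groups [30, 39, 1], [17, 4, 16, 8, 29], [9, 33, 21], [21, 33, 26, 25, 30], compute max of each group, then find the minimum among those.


Find max of each group:
  Group 1: [30, 39, 1] -> max = 39
  Group 2: [17, 4, 16, 8, 29] -> max = 29
  Group 3: [9, 33, 21] -> max = 33
  Group 4: [21, 33, 26, 25, 30] -> max = 33
Maxes: [39, 29, 33, 33]
Minimum of maxes = 29
Final answer: 29


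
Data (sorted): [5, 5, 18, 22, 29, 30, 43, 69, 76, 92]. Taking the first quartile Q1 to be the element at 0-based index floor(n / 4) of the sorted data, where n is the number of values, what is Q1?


The list has n = 10 elements.
Q1 index = floor(10 / 4) = floor(2.5) = 2
Counting from index 0 in the sorted data, the element at index 2 is 18.
Final answer: 18


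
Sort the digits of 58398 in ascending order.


The number 58398 has digits: 5, 8, 3, 9, 8
Sorted: 3, 5, 8, 8, 9
Joining the sorted digits gives the result.
Final answer: 35889


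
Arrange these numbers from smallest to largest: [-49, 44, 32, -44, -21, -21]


Original list: [-49, 44, 32, -44, -21, -21]
Repeatedly take the smallest remaining element:
  Remaining [-49, 44, 32, -44, -21, -21] -> smallest is -49
  Remaining [44, 32, -44, -21, -21] -> smallest is -44
  Remaining [44, 32, -21, -21] -> smallest is -21
  Remaining [44, 32, -21] -> smallest is -21
  Remaining [44, 32] -> smallest is 32
  Remaining [44] -> smallest is 44
Collecting the picks in order gives the sorted list.
Final answer: [-49, -44, -21, -21, 32, 44]


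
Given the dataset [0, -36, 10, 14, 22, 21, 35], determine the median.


First, sort the list: [-36, 0, 10, 14, 21, 22, 35]
The list has 7 elements (odd count).
The middle index is 3 (0-based), and the element there is 14.
Final answer: 14


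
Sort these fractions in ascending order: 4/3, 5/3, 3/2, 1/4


Convert to decimal for comparison:
  4/3 = 1.3333
  5/3 = 1.6667
  3/2 = 1.5
  1/4 = 0.25
Decimals in increasing order: 0.25 < 1.3333 < 1.5 < 1.6667
Writing each back as its fraction gives the sorted order.
Final answer: 1/4, 4/3, 3/2, 5/3


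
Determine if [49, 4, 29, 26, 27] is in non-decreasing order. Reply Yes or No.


Check consecutive pairs:
  49 <= 4? False
  4 <= 29? True
  29 <= 26? False
  26 <= 27? True
2 consecutive pair(s) are out of order, so the list is not sorted.
Final answer: No


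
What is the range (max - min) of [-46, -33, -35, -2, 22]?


Maximum value: 22
Minimum value: -46
Range = 22 - (-46) = 68
Final answer: 68


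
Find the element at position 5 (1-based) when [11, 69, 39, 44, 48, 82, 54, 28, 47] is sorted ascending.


Sort ascending: [11, 28, 39, 44, 47, 48, 54, 69, 82]
The 5th element (1-indexed) is at index 4.
Value = 47
Final answer: 47


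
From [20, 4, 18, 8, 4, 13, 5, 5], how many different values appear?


List all unique values:
Distinct values: [4, 5, 8, 13, 18, 20]
Count = 6
Final answer: 6


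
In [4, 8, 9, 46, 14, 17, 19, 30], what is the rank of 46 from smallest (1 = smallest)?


Sort ascending: [4, 8, 9, 14, 17, 19, 30, 46]
Find 46 in the sorted list.
46 is at position 8 (1-indexed).
Final answer: 8


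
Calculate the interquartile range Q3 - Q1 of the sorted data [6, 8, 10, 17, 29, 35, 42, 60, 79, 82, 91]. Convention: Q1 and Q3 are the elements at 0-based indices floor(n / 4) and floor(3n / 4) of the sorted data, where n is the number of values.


The data has n = 11 elements.
Q1 index = floor(11 / 4) = floor(2.75) = 2; Q3 index = floor(3 * 11 / 4) = floor(8.25) = 8
Q1 = element at index 2 = 10
Q3 = element at index 8 = 79
IQR = 79 - 10 = 69
Final answer: 69


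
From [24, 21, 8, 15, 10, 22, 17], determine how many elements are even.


Check each element:
  24 is even
  21 is odd
  8 is even
  15 is odd
  10 is even
  22 is even
  17 is odd
Evens: [24, 8, 10, 22]
Count of evens = 4
Final answer: 4


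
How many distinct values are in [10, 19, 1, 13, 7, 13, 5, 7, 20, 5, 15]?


List all unique values:
Distinct values: [1, 5, 7, 10, 13, 15, 19, 20]
Count = 8
Final answer: 8


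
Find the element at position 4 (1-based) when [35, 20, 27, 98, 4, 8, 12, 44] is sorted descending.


Sort descending: [98, 44, 35, 27, 20, 12, 8, 4]
The 4th element (1-indexed) is at index 3.
Value = 27
Final answer: 27


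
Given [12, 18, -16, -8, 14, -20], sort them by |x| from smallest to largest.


Compute absolute values:
  |12| = 12
  |18| = 18
  |-16| = 16
  |-8| = 8
  |14| = 14
  |-20| = 20
Absolute values in increasing order: 8 < 12 < 14 < 16 < 18 < 20
Listing the original numbers in that order gives the answer.
Final answer: [-8, 12, 14, -16, 18, -20]


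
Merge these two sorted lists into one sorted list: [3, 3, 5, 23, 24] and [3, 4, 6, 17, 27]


List A: [3, 3, 5, 23, 24]
List B: [3, 4, 6, 17, 27]
Repeatedly compare the front elements and take the smaller:
  3 vs 3 -> take 3
  3 vs 3 -> take 3
  5 vs 3 -> take 3
  5 vs 4 -> take 4
  5 vs 6 -> take 5
  23 vs 6 -> take 6
  23 vs 17 -> take 17
  23 vs 27 -> take 23
  24 vs 27 -> take 24
  A is exhausted; append the rest of B: [27]
Final answer: [3, 3, 3, 4, 5, 6, 17, 23, 24, 27]


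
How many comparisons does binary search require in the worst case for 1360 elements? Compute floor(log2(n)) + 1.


Binary search halves the search space each step.
Maximum comparisons = floor(log2(1360)) + 1
log2(1360) = 10.4094
floor(log2(1360)) = 10, so 10 + 1 = 11
Final answer: 11


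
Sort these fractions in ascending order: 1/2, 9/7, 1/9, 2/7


Convert to decimal for comparison:
  1/2 = 0.5
  9/7 = 1.2857
  1/9 = 0.1111
  2/7 = 0.2857
Decimals in increasing order: 0.1111 < 0.2857 < 0.5 < 1.2857
Writing each back as its fraction gives the sorted order.
Final answer: 1/9, 2/7, 1/2, 9/7


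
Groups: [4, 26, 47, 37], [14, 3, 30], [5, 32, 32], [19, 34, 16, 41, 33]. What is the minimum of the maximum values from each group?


Find max of each group:
  Group 1: [4, 26, 47, 37] -> max = 47
  Group 2: [14, 3, 30] -> max = 30
  Group 3: [5, 32, 32] -> max = 32
  Group 4: [19, 34, 16, 41, 33] -> max = 41
Maxes: [47, 30, 32, 41]
Minimum of maxes = 30
Final answer: 30


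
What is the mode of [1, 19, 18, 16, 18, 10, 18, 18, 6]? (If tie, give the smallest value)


Count the frequency of each value:
  1 appears 1 time(s)
  6 appears 1 time(s)
  10 appears 1 time(s)
  16 appears 1 time(s)
  18 appears 4 time(s)
  19 appears 1 time(s)
Maximum frequency is 4.
Only 18 reaches that frequency, so it is the mode.
Final answer: 18


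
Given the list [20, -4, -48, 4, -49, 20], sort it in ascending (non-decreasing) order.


Original list: [20, -4, -48, 4, -49, 20]
Repeatedly take the smallest remaining element:
  Remaining [20, -4, -48, 4, -49, 20] -> smallest is -49
  Remaining [20, -4, -48, 4, 20] -> smallest is -48
  Remaining [20, -4, 4, 20] -> smallest is -4
  Remaining [20, 4, 20] -> smallest is 4
  Remaining [20, 20] -> smallest is 20
  Remaining [20] -> smallest is 20
Collecting the picks in order gives the sorted list.
Final answer: [-49, -48, -4, 4, 20, 20]


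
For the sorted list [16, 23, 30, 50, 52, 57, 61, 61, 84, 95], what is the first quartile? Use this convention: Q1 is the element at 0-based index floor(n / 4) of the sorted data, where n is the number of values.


The list has n = 10 elements.
Q1 index = floor(10 / 4) = floor(2.5) = 2
Counting from index 0 in the sorted data, the element at index 2 is 30.
Final answer: 30


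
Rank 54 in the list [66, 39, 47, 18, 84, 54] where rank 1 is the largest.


Sort descending: [84, 66, 54, 47, 39, 18]
Find 54 in the sorted list.
54 is at position 3.
Final answer: 3


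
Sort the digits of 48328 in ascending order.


The number 48328 has digits: 4, 8, 3, 2, 8
Sorted: 2, 3, 4, 8, 8
Joining the sorted digits gives the result.
Final answer: 23488


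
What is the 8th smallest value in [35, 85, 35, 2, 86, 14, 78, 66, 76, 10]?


Sort ascending: [2, 10, 14, 35, 35, 66, 76, 78, 85, 86]
The 8th element (1-indexed) is at index 7.
Value = 78
Final answer: 78


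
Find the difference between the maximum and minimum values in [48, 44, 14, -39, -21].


Maximum value: 48
Minimum value: -39
Range = 48 - (-39) = 87
Final answer: 87


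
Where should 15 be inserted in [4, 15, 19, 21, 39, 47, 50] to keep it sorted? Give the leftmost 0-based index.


List is sorted: [4, 15, 19, 21, 39, 47, 50]
We need the leftmost position where 15 can be inserted, i.e. the first index whose element is >= 15 (or the end of the list if none is).
Binary search with low=0, high=7 (0-based indices):
  low=0, high=7, mid=3: a[3]=21 >= 15, so high = 3
  low=0, high=3, mid=1: a[1]=15 >= 15, so high = 1
  low=0, high=1, mid=0: a[0]=4 < 15, so low = 1
Now low = high = 1, so the insertion index is 1.
Final answer: 1


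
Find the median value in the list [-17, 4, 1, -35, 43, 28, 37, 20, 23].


First, sort the list: [-35, -17, 1, 4, 20, 23, 28, 37, 43]
The list has 9 elements (odd count).
The middle index is 4 (0-based), and the element there is 20.
Final answer: 20


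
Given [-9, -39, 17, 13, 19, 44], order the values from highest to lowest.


Original list: [-9, -39, 17, 13, 19, 44]
Repeatedly take the largest remaining element:
  Remaining [-9, -39, 17, 13, 19, 44] -> largest is 44
  Remaining [-9, -39, 17, 13, 19] -> largest is 19
  Remaining [-9, -39, 17, 13] -> largest is 17
  Remaining [-9, -39, 13] -> largest is 13
  Remaining [-9, -39] -> largest is -9
  Remaining [-39] -> largest is -39
Collecting the picks in order gives the descending list.
Final answer: [44, 19, 17, 13, -9, -39]


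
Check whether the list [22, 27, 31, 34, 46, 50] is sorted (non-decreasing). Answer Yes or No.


Check consecutive pairs:
  22 <= 27? True
  27 <= 31? True
  31 <= 34? True
  34 <= 46? True
  46 <= 50? True
Every consecutive pair is in order, so the list is non-decreasing.
Final answer: Yes


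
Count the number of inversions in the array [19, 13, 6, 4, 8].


For each element, count the later elements that are smaller than it:
  19 (index 0): smaller elements after it = [13, 6, 4, 8] -> 4
  13 (index 1): smaller elements after it = [6, 4, 8] -> 3
  6 (index 2): smaller elements after it = [4] -> 1
  4 (index 3): smaller elements after it = [] -> 0
Total inversions = 4 + 3 + 1 + 0 = 8
Final answer: 8


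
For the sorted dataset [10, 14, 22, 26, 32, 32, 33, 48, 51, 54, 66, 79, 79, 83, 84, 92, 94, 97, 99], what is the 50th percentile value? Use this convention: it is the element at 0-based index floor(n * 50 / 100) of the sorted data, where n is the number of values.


The dataset has n = 19 elements.
Index = floor(19 * 50 / 100) = floor(950 / 100) = floor(9.5) = 9
Counting from index 0 in the sorted data, the element at index 9 is 54.
Final answer: 54


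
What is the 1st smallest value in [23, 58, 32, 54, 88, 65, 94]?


Sort ascending: [23, 32, 54, 58, 65, 88, 94]
The 1st element (1-indexed) is at index 0.
Value = 23
Final answer: 23


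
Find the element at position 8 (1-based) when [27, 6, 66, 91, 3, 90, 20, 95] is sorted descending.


Sort descending: [95, 91, 90, 66, 27, 20, 6, 3]
The 8th element (1-indexed) is at index 7.
Value = 3
Final answer: 3


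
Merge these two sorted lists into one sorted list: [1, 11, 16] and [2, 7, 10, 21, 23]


List A: [1, 11, 16]
List B: [2, 7, 10, 21, 23]
Repeatedly compare the front elements and take the smaller:
  1 vs 2 -> take 1
  11 vs 2 -> take 2
  11 vs 7 -> take 7
  11 vs 10 -> take 10
  11 vs 21 -> take 11
  16 vs 21 -> take 16
  A is exhausted; append the rest of B: [21, 23]
Final answer: [1, 2, 7, 10, 11, 16, 21, 23]


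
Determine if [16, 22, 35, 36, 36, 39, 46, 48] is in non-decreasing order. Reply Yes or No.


Check consecutive pairs:
  16 <= 22? True
  22 <= 35? True
  35 <= 36? True
  36 <= 36? True
  36 <= 39? True
  39 <= 46? True
  46 <= 48? True
Every consecutive pair is in order, so the list is non-decreasing.
Final answer: Yes


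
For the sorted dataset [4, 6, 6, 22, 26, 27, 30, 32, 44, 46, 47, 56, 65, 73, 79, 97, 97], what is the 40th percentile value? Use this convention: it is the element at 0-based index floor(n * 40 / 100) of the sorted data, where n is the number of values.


The dataset has n = 17 elements.
Index = floor(17 * 40 / 100) = floor(680 / 100) = floor(6.8) = 6
Counting from index 0 in the sorted data, the element at index 6 is 30.
Final answer: 30


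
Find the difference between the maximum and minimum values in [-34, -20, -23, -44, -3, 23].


Maximum value: 23
Minimum value: -44
Range = 23 - (-44) = 67
Final answer: 67


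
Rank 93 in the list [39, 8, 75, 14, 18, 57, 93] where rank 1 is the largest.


Sort descending: [93, 75, 57, 39, 18, 14, 8]
Find 93 in the sorted list.
93 is at position 1.
Final answer: 1


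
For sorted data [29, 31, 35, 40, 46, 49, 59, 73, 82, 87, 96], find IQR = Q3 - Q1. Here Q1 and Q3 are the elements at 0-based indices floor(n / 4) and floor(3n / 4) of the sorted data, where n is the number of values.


The data has n = 11 elements.
Q1 index = floor(11 / 4) = floor(2.75) = 2; Q3 index = floor(3 * 11 / 4) = floor(8.25) = 8
Q1 = element at index 2 = 35
Q3 = element at index 8 = 82
IQR = 82 - 35 = 47
Final answer: 47


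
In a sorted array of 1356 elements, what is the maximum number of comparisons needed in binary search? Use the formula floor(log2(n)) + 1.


Binary search halves the search space each step.
Maximum comparisons = floor(log2(1356)) + 1
log2(1356) = 10.4051
floor(log2(1356)) = 10, so 10 + 1 = 11
Final answer: 11


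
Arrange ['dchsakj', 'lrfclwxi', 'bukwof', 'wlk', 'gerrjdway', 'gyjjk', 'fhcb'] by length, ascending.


Compute lengths:
  'dchsakj' has length 7
  'lrfclwxi' has length 8
  'bukwof' has length 6
  'wlk' has length 3
  'gerrjdway' has length 9
  'gyjjk' has length 5
  'fhcb' has length 4
Lengths in increasing order: 3 < 4 < 5 < 6 < 7 < 8 < 9
Listing the words in that order gives the answer.
Final answer: ['wlk', 'fhcb', 'gyjjk', 'bukwof', 'dchsakj', 'lrfclwxi', 'gerrjdway']


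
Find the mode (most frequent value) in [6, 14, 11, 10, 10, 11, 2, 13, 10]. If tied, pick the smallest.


Count the frequency of each value:
  2 appears 1 time(s)
  6 appears 1 time(s)
  10 appears 3 time(s)
  11 appears 2 time(s)
  13 appears 1 time(s)
  14 appears 1 time(s)
Maximum frequency is 3.
Only 10 reaches that frequency, so it is the mode.
Final answer: 10


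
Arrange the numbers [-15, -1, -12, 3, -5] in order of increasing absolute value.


Compute absolute values:
  |-15| = 15
  |-1| = 1
  |-12| = 12
  |3| = 3
  |-5| = 5
Absolute values in increasing order: 1 < 3 < 5 < 12 < 15
Listing the original numbers in that order gives the answer.
Final answer: [-1, 3, -5, -12, -15]


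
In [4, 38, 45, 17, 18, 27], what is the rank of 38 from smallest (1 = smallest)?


Sort ascending: [4, 17, 18, 27, 38, 45]
Find 38 in the sorted list.
38 is at position 5 (1-indexed).
Final answer: 5


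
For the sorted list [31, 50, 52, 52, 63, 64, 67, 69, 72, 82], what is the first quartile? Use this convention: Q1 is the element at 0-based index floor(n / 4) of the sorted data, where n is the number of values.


The list has n = 10 elements.
Q1 index = floor(10 / 4) = floor(2.5) = 2
Counting from index 0 in the sorted data, the element at index 2 is 52.
Final answer: 52


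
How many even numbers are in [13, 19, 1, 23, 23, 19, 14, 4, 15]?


Check each element:
  13 is odd
  19 is odd
  1 is odd
  23 is odd
  23 is odd
  19 is odd
  14 is even
  4 is even
  15 is odd
Evens: [14, 4]
Count of evens = 2
Final answer: 2


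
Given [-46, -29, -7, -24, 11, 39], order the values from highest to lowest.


Original list: [-46, -29, -7, -24, 11, 39]
Repeatedly take the largest remaining element:
  Remaining [-46, -29, -7, -24, 11, 39] -> largest is 39
  Remaining [-46, -29, -7, -24, 11] -> largest is 11
  Remaining [-46, -29, -7, -24] -> largest is -7
  Remaining [-46, -29, -24] -> largest is -24
  Remaining [-46, -29] -> largest is -29
  Remaining [-46] -> largest is -46
Collecting the picks in order gives the descending list.
Final answer: [39, 11, -7, -24, -29, -46]


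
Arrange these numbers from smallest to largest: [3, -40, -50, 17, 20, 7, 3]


Original list: [3, -40, -50, 17, 20, 7, 3]
Repeatedly take the smallest remaining element:
  Remaining [3, -40, -50, 17, 20, 7, 3] -> smallest is -50
  Remaining [3, -40, 17, 20, 7, 3] -> smallest is -40
  Remaining [3, 17, 20, 7, 3] -> smallest is 3
  Remaining [17, 20, 7, 3] -> smallest is 3
  Remaining [17, 20, 7] -> smallest is 7
  Remaining [17, 20] -> smallest is 17
  Remaining [20] -> smallest is 20
Collecting the picks in order gives the sorted list.
Final answer: [-50, -40, 3, 3, 7, 17, 20]


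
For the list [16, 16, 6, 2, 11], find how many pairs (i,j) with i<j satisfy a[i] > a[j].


For each element, count the later elements that are smaller than it:
  16 (index 0): smaller elements after it = [6, 2, 11] -> 3
  16 (index 1): smaller elements after it = [6, 2, 11] -> 3
  6 (index 2): smaller elements after it = [2] -> 1
  2 (index 3): smaller elements after it = [] -> 0
Total inversions = 3 + 3 + 1 + 0 = 7
Final answer: 7


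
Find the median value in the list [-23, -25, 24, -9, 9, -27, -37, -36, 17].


First, sort the list: [-37, -36, -27, -25, -23, -9, 9, 17, 24]
The list has 9 elements (odd count).
The middle index is 4 (0-based), and the element there is -23.
Final answer: -23


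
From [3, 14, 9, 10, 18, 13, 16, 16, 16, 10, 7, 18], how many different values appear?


List all unique values:
Distinct values: [3, 7, 9, 10, 13, 14, 16, 18]
Count = 8
Final answer: 8


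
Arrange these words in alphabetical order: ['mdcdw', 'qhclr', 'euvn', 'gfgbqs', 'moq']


Compare strings character by character (the first differing letter decides):
  'euvn' < 'gfgbqs' since 'e' < 'g' at position 1
  'gfgbqs' < 'mdcdw' since 'g' < 'm' at position 1
  'mdcdw' < 'moq' since 'd' < 'o' at position 2
  'moq' < 'qhclr' since 'm' < 'q' at position 1
Chaining these comparisons gives the alphabetical order.
Final answer: ['euvn', 'gfgbqs', 'mdcdw', 'moq', 'qhclr']


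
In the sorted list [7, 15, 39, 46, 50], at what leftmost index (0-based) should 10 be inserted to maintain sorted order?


List is sorted: [7, 15, 39, 46, 50]
We need the leftmost position where 10 can be inserted, i.e. the first index whose element is >= 10 (or the end of the list if none is).
Binary search with low=0, high=5 (0-based indices):
  low=0, high=5, mid=2: a[2]=39 >= 10, so high = 2
  low=0, high=2, mid=1: a[1]=15 >= 10, so high = 1
  low=0, high=1, mid=0: a[0]=7 < 10, so low = 1
Now low = high = 1, so the insertion index is 1.
Final answer: 1


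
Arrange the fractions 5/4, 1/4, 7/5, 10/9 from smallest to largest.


Convert to decimal for comparison:
  5/4 = 1.25
  1/4 = 0.25
  7/5 = 1.4
  10/9 = 1.1111
Decimals in increasing order: 0.25 < 1.1111 < 1.25 < 1.4
Writing each back as its fraction gives the sorted order.
Final answer: 1/4, 10/9, 5/4, 7/5


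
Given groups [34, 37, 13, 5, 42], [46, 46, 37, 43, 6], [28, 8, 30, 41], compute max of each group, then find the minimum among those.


Find max of each group:
  Group 1: [34, 37, 13, 5, 42] -> max = 42
  Group 2: [46, 46, 37, 43, 6] -> max = 46
  Group 3: [28, 8, 30, 41] -> max = 41
Maxes: [42, 46, 41]
Minimum of maxes = 41
Final answer: 41


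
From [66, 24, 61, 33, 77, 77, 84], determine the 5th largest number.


Sort descending: [84, 77, 77, 66, 61, 33, 24]
The 5th element (1-indexed) is at index 4.
Value = 61
Final answer: 61


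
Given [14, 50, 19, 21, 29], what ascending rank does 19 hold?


Sort ascending: [14, 19, 21, 29, 50]
Find 19 in the sorted list.
19 is at position 2 (1-indexed).
Final answer: 2


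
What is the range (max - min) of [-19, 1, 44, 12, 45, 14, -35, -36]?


Maximum value: 45
Minimum value: -36
Range = 45 - (-36) = 81
Final answer: 81


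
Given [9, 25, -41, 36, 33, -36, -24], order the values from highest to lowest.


Original list: [9, 25, -41, 36, 33, -36, -24]
Repeatedly take the largest remaining element:
  Remaining [9, 25, -41, 36, 33, -36, -24] -> largest is 36
  Remaining [9, 25, -41, 33, -36, -24] -> largest is 33
  Remaining [9, 25, -41, -36, -24] -> largest is 25
  Remaining [9, -41, -36, -24] -> largest is 9
  Remaining [-41, -36, -24] -> largest is -24
  Remaining [-41, -36] -> largest is -36
  Remaining [-41] -> largest is -41
Collecting the picks in order gives the descending list.
Final answer: [36, 33, 25, 9, -24, -36, -41]


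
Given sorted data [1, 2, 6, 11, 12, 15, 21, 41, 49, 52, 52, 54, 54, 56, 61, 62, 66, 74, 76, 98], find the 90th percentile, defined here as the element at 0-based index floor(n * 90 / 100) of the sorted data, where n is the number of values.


The dataset has n = 20 elements.
Index = floor(20 * 90 / 100) = floor(1800 / 100) = floor(18) = 18
Counting from index 0 in the sorted data, the element at index 18 is 76.
Final answer: 76


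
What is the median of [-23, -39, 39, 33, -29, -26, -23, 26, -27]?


First, sort the list: [-39, -29, -27, -26, -23, -23, 26, 33, 39]
The list has 9 elements (odd count).
The middle index is 4 (0-based), and the element there is -23.
Final answer: -23


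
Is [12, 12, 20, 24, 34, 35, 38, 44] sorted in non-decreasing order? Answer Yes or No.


Check consecutive pairs:
  12 <= 12? True
  12 <= 20? True
  20 <= 24? True
  24 <= 34? True
  34 <= 35? True
  35 <= 38? True
  38 <= 44? True
Every consecutive pair is in order, so the list is non-decreasing.
Final answer: Yes


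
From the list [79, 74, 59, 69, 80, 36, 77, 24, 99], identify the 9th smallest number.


Sort ascending: [24, 36, 59, 69, 74, 77, 79, 80, 99]
The 9th element (1-indexed) is at index 8.
Value = 99
Final answer: 99


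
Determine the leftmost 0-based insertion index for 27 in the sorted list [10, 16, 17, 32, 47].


List is sorted: [10, 16, 17, 32, 47]
We need the leftmost position where 27 can be inserted, i.e. the first index whose element is >= 27 (or the end of the list if none is).
Binary search with low=0, high=5 (0-based indices):
  low=0, high=5, mid=2: a[2]=17 < 27, so low = 3
  low=3, high=5, mid=4: a[4]=47 >= 27, so high = 4
  low=3, high=4, mid=3: a[3]=32 >= 27, so high = 3
Now low = high = 3, so the insertion index is 3.
Final answer: 3


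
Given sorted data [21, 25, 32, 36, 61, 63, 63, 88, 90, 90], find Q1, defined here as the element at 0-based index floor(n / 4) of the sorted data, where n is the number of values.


The list has n = 10 elements.
Q1 index = floor(10 / 4) = floor(2.5) = 2
Counting from index 0 in the sorted data, the element at index 2 is 32.
Final answer: 32


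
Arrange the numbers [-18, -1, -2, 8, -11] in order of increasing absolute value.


Compute absolute values:
  |-18| = 18
  |-1| = 1
  |-2| = 2
  |8| = 8
  |-11| = 11
Absolute values in increasing order: 1 < 2 < 8 < 11 < 18
Listing the original numbers in that order gives the answer.
Final answer: [-1, -2, 8, -11, -18]


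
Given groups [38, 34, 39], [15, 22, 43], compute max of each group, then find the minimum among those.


Find max of each group:
  Group 1: [38, 34, 39] -> max = 39
  Group 2: [15, 22, 43] -> max = 43
Maxes: [39, 43]
Minimum of maxes = 39
Final answer: 39


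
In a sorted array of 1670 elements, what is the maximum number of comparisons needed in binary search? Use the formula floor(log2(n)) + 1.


Binary search halves the search space each step.
Maximum comparisons = floor(log2(1670)) + 1
log2(1670) = 10.7056
floor(log2(1670)) = 10, so 10 + 1 = 11
Final answer: 11


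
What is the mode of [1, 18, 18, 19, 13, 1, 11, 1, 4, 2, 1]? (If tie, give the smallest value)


Count the frequency of each value:
  1 appears 4 time(s)
  2 appears 1 time(s)
  4 appears 1 time(s)
  11 appears 1 time(s)
  13 appears 1 time(s)
  18 appears 2 time(s)
  19 appears 1 time(s)
Maximum frequency is 4.
Only 1 reaches that frequency, so it is the mode.
Final answer: 1


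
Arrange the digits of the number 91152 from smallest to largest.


The number 91152 has digits: 9, 1, 1, 5, 2
Sorted: 1, 1, 2, 5, 9
Joining the sorted digits gives the result.
Final answer: 11259


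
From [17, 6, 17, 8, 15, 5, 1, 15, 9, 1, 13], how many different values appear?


List all unique values:
Distinct values: [1, 5, 6, 8, 9, 13, 15, 17]
Count = 8
Final answer: 8


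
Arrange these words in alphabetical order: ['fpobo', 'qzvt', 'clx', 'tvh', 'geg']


Compare strings character by character (the first differing letter decides):
  'clx' < 'fpobo' since 'c' < 'f' at position 1
  'fpobo' < 'geg' since 'f' < 'g' at position 1
  'geg' < 'qzvt' since 'g' < 'q' at position 1
  'qzvt' < 'tvh' since 'q' < 't' at position 1
Chaining these comparisons gives the alphabetical order.
Final answer: ['clx', 'fpobo', 'geg', 'qzvt', 'tvh']


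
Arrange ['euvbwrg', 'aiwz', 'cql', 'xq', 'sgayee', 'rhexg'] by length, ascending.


Compute lengths:
  'euvbwrg' has length 7
  'aiwz' has length 4
  'cql' has length 3
  'xq' has length 2
  'sgayee' has length 6
  'rhexg' has length 5
Lengths in increasing order: 2 < 3 < 4 < 5 < 6 < 7
Listing the words in that order gives the answer.
Final answer: ['xq', 'cql', 'aiwz', 'rhexg', 'sgayee', 'euvbwrg']


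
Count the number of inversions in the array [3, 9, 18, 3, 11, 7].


For each element, count the later elements that are smaller than it:
  3 (index 0): smaller elements after it = [] -> 0
  9 (index 1): smaller elements after it = [3, 7] -> 2
  18 (index 2): smaller elements after it = [3, 11, 7] -> 3
  3 (index 3): smaller elements after it = [] -> 0
  11 (index 4): smaller elements after it = [7] -> 1
Total inversions = 0 + 2 + 3 + 0 + 1 = 6
Final answer: 6


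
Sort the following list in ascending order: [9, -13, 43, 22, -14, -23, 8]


Original list: [9, -13, 43, 22, -14, -23, 8]
Repeatedly take the smallest remaining element:
  Remaining [9, -13, 43, 22, -14, -23, 8] -> smallest is -23
  Remaining [9, -13, 43, 22, -14, 8] -> smallest is -14
  Remaining [9, -13, 43, 22, 8] -> smallest is -13
  Remaining [9, 43, 22, 8] -> smallest is 8
  Remaining [9, 43, 22] -> smallest is 9
  Remaining [43, 22] -> smallest is 22
  Remaining [43] -> smallest is 43
Collecting the picks in order gives the sorted list.
Final answer: [-23, -14, -13, 8, 9, 22, 43]


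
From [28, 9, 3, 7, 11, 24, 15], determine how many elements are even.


Check each element:
  28 is even
  9 is odd
  3 is odd
  7 is odd
  11 is odd
  24 is even
  15 is odd
Evens: [28, 24]
Count of evens = 2
Final answer: 2


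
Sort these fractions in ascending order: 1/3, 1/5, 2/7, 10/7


Convert to decimal for comparison:
  1/3 = 0.3333
  1/5 = 0.2
  2/7 = 0.2857
  10/7 = 1.4286
Decimals in increasing order: 0.2 < 0.2857 < 0.3333 < 1.4286
Writing each back as its fraction gives the sorted order.
Final answer: 1/5, 2/7, 1/3, 10/7


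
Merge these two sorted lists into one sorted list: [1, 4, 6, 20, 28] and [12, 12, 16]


List A: [1, 4, 6, 20, 28]
List B: [12, 12, 16]
Repeatedly compare the front elements and take the smaller:
  1 vs 12 -> take 1
  4 vs 12 -> take 4
  6 vs 12 -> take 6
  20 vs 12 -> take 12
  20 vs 12 -> take 12
  20 vs 16 -> take 16
  B is exhausted; append the rest of A: [20, 28]
Final answer: [1, 4, 6, 12, 12, 16, 20, 28]


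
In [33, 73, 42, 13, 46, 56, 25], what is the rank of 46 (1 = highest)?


Sort descending: [73, 56, 46, 42, 33, 25, 13]
Find 46 in the sorted list.
46 is at position 3.
Final answer: 3


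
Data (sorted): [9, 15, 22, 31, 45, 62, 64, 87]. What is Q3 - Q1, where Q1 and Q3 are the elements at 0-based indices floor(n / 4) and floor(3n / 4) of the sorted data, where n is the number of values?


The data has n = 8 elements.
Q1 index = floor(8 / 4) = floor(2) = 2; Q3 index = floor(3 * 8 / 4) = floor(6) = 6
Q1 = element at index 2 = 22
Q3 = element at index 6 = 64
IQR = 64 - 22 = 42
Final answer: 42


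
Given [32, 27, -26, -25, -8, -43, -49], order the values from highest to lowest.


Original list: [32, 27, -26, -25, -8, -43, -49]
Repeatedly take the largest remaining element:
  Remaining [32, 27, -26, -25, -8, -43, -49] -> largest is 32
  Remaining [27, -26, -25, -8, -43, -49] -> largest is 27
  Remaining [-26, -25, -8, -43, -49] -> largest is -8
  Remaining [-26, -25, -43, -49] -> largest is -25
  Remaining [-26, -43, -49] -> largest is -26
  Remaining [-43, -49] -> largest is -43
  Remaining [-49] -> largest is -49
Collecting the picks in order gives the descending list.
Final answer: [32, 27, -8, -25, -26, -43, -49]


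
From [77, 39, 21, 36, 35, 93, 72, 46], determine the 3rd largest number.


Sort descending: [93, 77, 72, 46, 39, 36, 35, 21]
The 3rd element (1-indexed) is at index 2.
Value = 72
Final answer: 72


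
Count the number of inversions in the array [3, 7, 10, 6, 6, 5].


For each element, count the later elements that are smaller than it:
  3 (index 0): smaller elements after it = [] -> 0
  7 (index 1): smaller elements after it = [6, 6, 5] -> 3
  10 (index 2): smaller elements after it = [6, 6, 5] -> 3
  6 (index 3): smaller elements after it = [5] -> 1
  6 (index 4): smaller elements after it = [5] -> 1
Total inversions = 0 + 3 + 3 + 1 + 1 = 8
Final answer: 8


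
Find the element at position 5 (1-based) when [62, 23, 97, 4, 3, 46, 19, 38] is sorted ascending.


Sort ascending: [3, 4, 19, 23, 38, 46, 62, 97]
The 5th element (1-indexed) is at index 4.
Value = 38
Final answer: 38


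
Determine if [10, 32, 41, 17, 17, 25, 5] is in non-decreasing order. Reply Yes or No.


Check consecutive pairs:
  10 <= 32? True
  32 <= 41? True
  41 <= 17? False
  17 <= 17? True
  17 <= 25? True
  25 <= 5? False
2 consecutive pair(s) are out of order, so the list is not sorted.
Final answer: No


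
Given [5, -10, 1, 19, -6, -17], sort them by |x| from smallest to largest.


Compute absolute values:
  |5| = 5
  |-10| = 10
  |1| = 1
  |19| = 19
  |-6| = 6
  |-17| = 17
Absolute values in increasing order: 1 < 5 < 6 < 10 < 17 < 19
Listing the original numbers in that order gives the answer.
Final answer: [1, 5, -6, -10, -17, 19]


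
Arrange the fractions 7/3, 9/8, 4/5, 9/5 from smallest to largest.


Convert to decimal for comparison:
  7/3 = 2.3333
  9/8 = 1.125
  4/5 = 0.8
  9/5 = 1.8
Decimals in increasing order: 0.8 < 1.125 < 1.8 < 2.3333
Writing each back as its fraction gives the sorted order.
Final answer: 4/5, 9/8, 9/5, 7/3
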